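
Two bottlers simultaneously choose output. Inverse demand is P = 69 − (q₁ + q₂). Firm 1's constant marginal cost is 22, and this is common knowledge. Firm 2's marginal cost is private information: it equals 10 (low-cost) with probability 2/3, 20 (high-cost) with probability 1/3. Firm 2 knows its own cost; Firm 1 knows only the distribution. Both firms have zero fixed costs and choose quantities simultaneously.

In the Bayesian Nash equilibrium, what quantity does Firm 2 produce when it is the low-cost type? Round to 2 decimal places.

23.11

Firm 2 with cost c maximizes (69 − (q₁+q₂) − c)·q₂, giving q₂(c) = (69 − c − q₁)/2.
E[c₂] = 2/3·10 + 1/3·20 = 13.3333
Firm 1's FOC against E[q₂] yields q₁ = (69 − 2·22 + E[c₂])/3 = (69 − 44 + 13.3333)/3 = 12.7778.
q₂(low-cost) = (69 − 10 − 12.7778)/2 = 23.1111.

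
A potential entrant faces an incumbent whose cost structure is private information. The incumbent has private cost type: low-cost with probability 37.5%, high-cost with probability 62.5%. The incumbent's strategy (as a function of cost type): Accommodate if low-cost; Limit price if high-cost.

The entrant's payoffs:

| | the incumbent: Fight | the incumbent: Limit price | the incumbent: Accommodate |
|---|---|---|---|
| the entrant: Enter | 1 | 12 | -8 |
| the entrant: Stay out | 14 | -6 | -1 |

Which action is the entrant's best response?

Compute the entrant's expected payoff for each action, taking the expectation over the incumbent's type.
E[Enter] = 0.375·(-8) + 0.625·(12) = 4.5
E[Stay out] = 0.375·(-1) + 0.625·(-6) = -4.125
Best response: Enter (4.5 is the largest).

Enter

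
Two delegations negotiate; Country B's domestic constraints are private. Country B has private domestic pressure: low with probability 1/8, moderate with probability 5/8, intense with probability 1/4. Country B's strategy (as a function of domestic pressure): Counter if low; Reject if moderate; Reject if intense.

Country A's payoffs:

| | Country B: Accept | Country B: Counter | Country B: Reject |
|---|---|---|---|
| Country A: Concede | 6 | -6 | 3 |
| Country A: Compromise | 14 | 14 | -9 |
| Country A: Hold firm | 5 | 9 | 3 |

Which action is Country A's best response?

Compute Country A's expected payoff for each action, taking the expectation over Country B's type.
E[Concede] = 1/8·(-6) + 5/8·(3) + 1/4·(3) = 15/8
E[Compromise] = 1/8·(14) + 5/8·(-9) + 1/4·(-9) = -49/8
E[Hold firm] = 1/8·(9) + 5/8·(3) + 1/4·(3) = 15/4
Best response: Hold firm (15/4 is the largest).

Hold firm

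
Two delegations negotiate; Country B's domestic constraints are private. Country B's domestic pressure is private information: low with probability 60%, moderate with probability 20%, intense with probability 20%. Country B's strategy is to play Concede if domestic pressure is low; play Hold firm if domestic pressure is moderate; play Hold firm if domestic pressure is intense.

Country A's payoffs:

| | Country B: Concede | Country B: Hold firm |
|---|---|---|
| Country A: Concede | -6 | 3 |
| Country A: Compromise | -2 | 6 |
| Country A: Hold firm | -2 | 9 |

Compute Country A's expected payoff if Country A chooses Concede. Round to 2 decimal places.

-2.40

E[Concede] = 0.6·(-6) + 0.2·3 + 0.2·3 = (-3.6) + 0.6 + 0.6 = -2.4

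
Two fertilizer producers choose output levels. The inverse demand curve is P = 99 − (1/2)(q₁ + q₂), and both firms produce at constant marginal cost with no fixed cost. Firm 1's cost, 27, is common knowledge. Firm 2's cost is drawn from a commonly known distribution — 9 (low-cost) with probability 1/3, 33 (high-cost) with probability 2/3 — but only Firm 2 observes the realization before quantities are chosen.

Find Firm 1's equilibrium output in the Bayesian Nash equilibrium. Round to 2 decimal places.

46.67

Type-c best response for Firm 2: q₂(c) = (99 − c) − q₁/2.
Firm 1 maximizes expected profit; its first-order condition is 99 − q₁ − (1/2)E[q₂] − 27 = 0.
Substituting E[q₂] and solving: E[c₂] = 25, so q₁ = (99 − 2·27 + 25)/(3/2) = 46.6667.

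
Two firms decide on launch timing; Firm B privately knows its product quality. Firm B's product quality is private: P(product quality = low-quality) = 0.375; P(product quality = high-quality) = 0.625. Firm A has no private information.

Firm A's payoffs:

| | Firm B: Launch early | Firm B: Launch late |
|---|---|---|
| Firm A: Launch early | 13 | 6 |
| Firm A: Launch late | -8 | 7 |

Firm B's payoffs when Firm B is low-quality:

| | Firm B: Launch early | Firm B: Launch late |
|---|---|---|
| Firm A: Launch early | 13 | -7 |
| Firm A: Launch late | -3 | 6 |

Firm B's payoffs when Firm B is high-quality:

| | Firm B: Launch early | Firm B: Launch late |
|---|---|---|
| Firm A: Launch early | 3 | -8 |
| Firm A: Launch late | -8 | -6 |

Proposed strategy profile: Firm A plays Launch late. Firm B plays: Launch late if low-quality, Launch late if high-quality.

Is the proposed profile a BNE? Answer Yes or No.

Yes

A profile is a BNE iff every type of every player is best-responding given beliefs about the other side.
Firm A plays Launch late: E[Launch late] = 0.375·(7) + 0.625·(7) = 7; E[Launch early] = 6. Best-responding. ✓
Firm B (product quality low-quality), facing Launch late: Launch early gives -3, Launch late gives 6. Proposed Launch late is best. ✓
Firm B (product quality high-quality), facing Launch late: Launch early gives -8, Launch late gives -6. Proposed Launch late is best. ✓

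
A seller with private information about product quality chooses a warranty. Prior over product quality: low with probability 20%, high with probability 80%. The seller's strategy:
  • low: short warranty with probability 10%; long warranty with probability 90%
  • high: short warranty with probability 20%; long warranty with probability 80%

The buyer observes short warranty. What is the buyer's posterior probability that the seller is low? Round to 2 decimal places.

0.11

P(short warranty) = 0.2·0.1 + 0.8·0.2 = 0.18
P(low | short warranty) = (0.2·0.1) / 0.18 = 0.02 / 0.18 = 0.111111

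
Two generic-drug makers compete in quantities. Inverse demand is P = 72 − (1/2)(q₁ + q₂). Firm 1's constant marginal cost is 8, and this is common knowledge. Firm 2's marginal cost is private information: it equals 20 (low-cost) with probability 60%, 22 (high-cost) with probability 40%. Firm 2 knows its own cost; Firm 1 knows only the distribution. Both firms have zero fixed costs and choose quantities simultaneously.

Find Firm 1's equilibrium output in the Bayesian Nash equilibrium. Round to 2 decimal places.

51.20

Firm 2 with cost c maximizes (72 − (1/2)(q₁+q₂) − c)·q₂, giving q₂(c) = (72 − c − (1/2)q₁).
E[c₂] = 0.6·20 + 0.4·22 = 20.8
Firm 1's FOC against E[q₂] yields q₁ = (72 − 2·8 + E[c₂])/(3/2) = (72 − 16 + 20.8)/(3/2) = 51.2.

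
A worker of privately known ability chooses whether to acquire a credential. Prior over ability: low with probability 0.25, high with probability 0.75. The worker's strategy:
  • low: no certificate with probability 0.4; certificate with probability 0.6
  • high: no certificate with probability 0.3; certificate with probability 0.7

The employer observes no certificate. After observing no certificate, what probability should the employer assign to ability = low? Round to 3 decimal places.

Apply Bayes' rule using the sender's strategy as the likelihood.
P(no certificate) = 0.25·0.4 + 0.75·0.3 = 0.325
P(low | no certificate) = (0.25·0.4) / 0.325 = 0.1 / 0.325 = 0.307692

0.308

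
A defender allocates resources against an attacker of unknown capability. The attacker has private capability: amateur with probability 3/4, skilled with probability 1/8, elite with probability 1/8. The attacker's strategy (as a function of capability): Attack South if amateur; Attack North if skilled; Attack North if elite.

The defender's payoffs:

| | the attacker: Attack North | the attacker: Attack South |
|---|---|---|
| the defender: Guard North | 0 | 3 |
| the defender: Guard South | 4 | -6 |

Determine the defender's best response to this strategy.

Guard North

E[Guard North] = 3/4·(3) + 1/8·(0) + 1/8·(0) = 9/4
E[Guard South] = 3/4·(-6) + 1/8·(4) + 1/8·(4) = -7/2
Best response: Guard North (9/4 is the largest).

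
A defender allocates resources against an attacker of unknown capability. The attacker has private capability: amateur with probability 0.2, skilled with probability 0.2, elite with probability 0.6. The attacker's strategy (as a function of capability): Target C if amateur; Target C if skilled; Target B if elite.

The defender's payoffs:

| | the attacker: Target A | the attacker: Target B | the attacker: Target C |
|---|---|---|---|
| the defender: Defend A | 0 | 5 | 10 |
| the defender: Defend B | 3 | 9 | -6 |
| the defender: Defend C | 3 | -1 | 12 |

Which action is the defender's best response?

Defend A

E[Defend A] = 0.2·(10) + 0.2·(10) + 0.6·(5) = 7
E[Defend B] = 0.2·(-6) + 0.2·(-6) + 0.6·(9) = 3
E[Defend C] = 0.2·(12) + 0.2·(12) + 0.6·(-1) = 4.2
Best response: Defend A (7 is the largest).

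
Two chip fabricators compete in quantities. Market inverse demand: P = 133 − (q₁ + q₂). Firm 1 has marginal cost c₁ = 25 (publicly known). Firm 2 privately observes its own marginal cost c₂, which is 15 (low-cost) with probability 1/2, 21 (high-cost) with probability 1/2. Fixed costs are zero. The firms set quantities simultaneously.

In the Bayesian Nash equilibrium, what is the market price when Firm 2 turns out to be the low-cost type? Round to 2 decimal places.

57.17

Type-c best response for Firm 2: q₂(c) = (133 − c)/2 − q₁/2.
Firm 1 maximizes expected profit; its first-order condition is 133 − 2q₁ − E[q₂] − 25 = 0.
Substituting E[q₂] and solving: E[c₂] = 18, so q₁ = (133 − 2·25 + 18)/3 = 33.6667.
q₂(low-cost) = 42.1667, so P = 133 − (33.6667 + 42.1667) = 57.1667.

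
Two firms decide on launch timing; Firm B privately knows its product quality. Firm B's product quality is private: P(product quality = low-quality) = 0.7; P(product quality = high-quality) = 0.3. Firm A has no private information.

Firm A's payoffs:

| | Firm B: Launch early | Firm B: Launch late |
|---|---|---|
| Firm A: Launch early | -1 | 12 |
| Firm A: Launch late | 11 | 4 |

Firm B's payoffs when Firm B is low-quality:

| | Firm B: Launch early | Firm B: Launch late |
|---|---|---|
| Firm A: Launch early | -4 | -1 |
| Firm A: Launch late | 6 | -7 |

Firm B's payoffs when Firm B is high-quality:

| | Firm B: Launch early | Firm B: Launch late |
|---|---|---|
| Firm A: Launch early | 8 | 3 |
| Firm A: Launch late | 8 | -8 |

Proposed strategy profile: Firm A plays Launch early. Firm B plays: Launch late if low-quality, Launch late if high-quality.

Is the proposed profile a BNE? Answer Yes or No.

No

A profile is a BNE iff every type of every player is best-responding given beliefs about the other side.
Firm A plays Launch early: E[Launch early] = 0.7·(12) + 0.3·(12) = 12; E[Launch late] = 4. Best-responding. ✓
Firm B (product quality low-quality), facing Launch early: Launch early gives -4, Launch late gives -1. Proposed Launch late is best. ✓
Firm B (product quality high-quality), facing Launch early: Launch early gives 8, Launch late gives 3. Proposed Launch late is not best — profitable deviation exists. ✗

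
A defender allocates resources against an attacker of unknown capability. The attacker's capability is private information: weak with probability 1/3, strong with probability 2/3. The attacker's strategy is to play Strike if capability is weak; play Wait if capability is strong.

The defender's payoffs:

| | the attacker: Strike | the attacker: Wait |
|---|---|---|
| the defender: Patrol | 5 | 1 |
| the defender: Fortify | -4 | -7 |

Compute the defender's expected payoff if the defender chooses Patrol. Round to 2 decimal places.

E[Patrol] = 1/3·5 + 2/3·1 = 5/3 + 2/3 = 7/3

2.33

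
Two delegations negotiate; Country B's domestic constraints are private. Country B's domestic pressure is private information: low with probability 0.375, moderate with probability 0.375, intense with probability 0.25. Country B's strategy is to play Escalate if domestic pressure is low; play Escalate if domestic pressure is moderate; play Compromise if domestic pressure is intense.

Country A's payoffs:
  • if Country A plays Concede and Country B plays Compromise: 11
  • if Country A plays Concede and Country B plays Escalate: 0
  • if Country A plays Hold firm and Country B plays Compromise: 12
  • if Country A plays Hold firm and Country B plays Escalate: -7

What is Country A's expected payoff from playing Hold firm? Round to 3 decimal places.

Take the expectation over Country B's domestic pressure, weighting each type's action by its prior probability.
E[Hold firm] = 0.375·(-7) + 0.375·(-7) + 0.25·12 = (-2.625) + (-2.625) + 3 = -2.25

-2.250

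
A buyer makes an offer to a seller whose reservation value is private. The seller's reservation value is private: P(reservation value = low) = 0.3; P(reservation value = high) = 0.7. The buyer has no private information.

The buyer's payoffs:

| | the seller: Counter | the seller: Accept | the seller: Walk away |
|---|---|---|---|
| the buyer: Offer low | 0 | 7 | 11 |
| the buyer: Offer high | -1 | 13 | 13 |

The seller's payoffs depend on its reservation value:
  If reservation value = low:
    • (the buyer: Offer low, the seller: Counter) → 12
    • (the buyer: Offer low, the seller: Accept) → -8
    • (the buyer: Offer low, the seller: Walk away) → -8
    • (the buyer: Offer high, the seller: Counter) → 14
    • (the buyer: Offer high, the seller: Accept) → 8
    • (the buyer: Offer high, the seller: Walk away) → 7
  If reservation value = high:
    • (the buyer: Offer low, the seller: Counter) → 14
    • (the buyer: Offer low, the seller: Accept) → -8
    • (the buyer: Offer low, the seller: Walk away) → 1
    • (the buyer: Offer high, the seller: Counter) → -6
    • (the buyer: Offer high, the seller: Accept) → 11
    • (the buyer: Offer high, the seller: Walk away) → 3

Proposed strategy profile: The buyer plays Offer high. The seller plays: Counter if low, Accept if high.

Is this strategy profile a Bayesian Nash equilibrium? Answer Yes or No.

A profile is a BNE iff every type of every player is best-responding given beliefs about the other side.
The buyer plays Offer high: E[Offer high] = 0.3·(-1) + 0.7·(13) = 8.8; E[Offer low] = 4.9. Best-responding. ✓
The seller (reservation value low), facing Offer high: Counter gives 14, Accept gives 8, Walk away gives 7. Proposed Counter is best. ✓
The seller (reservation value high), facing Offer high: Counter gives -6, Accept gives 11, Walk away gives 3. Proposed Accept is best. ✓

Yes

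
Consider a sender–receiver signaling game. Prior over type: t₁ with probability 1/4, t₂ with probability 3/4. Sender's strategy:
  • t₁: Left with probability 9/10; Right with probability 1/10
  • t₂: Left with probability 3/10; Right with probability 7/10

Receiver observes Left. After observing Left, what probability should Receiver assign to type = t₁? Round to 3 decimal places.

Apply Bayes' rule using the sender's strategy as the likelihood.
P(Left) = (1/4)·(9/10) + (3/4)·(3/10) = 9/20
P(t₁ | Left) = ((1/4)·(9/10)) / (9/20) = (9/40) / (9/20) = 1/2

0.500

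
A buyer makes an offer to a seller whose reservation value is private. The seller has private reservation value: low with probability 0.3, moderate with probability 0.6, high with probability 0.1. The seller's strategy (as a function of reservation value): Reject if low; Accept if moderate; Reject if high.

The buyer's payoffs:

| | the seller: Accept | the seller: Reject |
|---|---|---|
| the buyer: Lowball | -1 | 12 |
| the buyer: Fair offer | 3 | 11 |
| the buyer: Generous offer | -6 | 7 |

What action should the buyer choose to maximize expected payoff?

Fair offer

E[Lowball] = 0.3·(12) + 0.6·(-1) + 0.1·(12) = 4.2
E[Fair offer] = 0.3·(11) + 0.6·(3) + 0.1·(11) = 6.2
E[Generous offer] = 0.3·(7) + 0.6·(-6) + 0.1·(7) = -0.8
Best response: Fair offer (6.2 is the largest).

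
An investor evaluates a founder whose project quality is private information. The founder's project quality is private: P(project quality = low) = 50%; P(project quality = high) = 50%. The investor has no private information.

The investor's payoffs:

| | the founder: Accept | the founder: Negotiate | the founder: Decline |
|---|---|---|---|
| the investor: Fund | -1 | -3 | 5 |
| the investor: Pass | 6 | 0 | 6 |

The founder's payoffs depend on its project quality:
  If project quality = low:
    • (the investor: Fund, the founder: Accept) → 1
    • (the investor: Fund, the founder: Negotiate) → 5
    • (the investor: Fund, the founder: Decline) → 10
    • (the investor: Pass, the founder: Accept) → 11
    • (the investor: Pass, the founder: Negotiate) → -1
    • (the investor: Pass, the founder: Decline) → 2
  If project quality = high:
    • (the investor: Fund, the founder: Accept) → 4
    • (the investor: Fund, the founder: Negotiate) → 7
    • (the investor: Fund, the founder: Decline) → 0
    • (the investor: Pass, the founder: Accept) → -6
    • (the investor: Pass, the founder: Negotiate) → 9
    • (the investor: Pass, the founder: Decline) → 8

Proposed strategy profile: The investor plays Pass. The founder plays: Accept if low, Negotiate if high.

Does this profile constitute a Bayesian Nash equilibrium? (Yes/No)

Yes

The investor plays Pass: E[Pass] = 0.5·(6) + 0.5·(0) = 3; E[Fund] = -2. Best-responding. ✓
The founder (project quality low), facing Pass: Accept gives 11, Negotiate gives -1, Decline gives 2. Proposed Accept is best. ✓
The founder (project quality high), facing Pass: Accept gives -6, Negotiate gives 9, Decline gives 8. Proposed Negotiate is best. ✓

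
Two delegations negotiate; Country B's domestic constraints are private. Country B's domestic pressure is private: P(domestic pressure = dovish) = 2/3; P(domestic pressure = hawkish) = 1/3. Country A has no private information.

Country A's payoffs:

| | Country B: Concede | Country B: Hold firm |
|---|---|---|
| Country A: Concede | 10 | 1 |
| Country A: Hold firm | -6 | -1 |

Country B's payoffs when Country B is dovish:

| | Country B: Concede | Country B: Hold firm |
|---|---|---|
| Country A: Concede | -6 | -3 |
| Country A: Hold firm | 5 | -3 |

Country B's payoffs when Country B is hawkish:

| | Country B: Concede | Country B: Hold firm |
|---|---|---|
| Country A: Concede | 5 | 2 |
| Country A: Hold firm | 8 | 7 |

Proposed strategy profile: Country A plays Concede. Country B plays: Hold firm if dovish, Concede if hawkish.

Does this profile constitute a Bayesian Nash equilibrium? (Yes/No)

Country A plays Concede: E[Concede] = 2/3·(1) + 1/3·(10) = 4; E[Hold firm] = -8/3. Best-responding. ✓
Country B (domestic pressure dovish), facing Concede: Concede gives -6, Hold firm gives -3. Proposed Hold firm is best. ✓
Country B (domestic pressure hawkish), facing Concede: Concede gives 5, Hold firm gives 2. Proposed Concede is best. ✓

Yes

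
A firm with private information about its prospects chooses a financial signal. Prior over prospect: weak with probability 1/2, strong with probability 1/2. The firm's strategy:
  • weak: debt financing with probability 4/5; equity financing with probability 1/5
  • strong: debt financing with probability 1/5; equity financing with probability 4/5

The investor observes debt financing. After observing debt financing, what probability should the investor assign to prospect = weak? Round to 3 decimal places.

0.800

Apply Bayes' rule using the sender's strategy as the likelihood.
P(debt financing) = (1/2)·(4/5) + (1/2)·(1/5) = 1/2
P(weak | debt financing) = ((1/2)·(4/5)) / (1/2) = (2/5) / (1/2) = 4/5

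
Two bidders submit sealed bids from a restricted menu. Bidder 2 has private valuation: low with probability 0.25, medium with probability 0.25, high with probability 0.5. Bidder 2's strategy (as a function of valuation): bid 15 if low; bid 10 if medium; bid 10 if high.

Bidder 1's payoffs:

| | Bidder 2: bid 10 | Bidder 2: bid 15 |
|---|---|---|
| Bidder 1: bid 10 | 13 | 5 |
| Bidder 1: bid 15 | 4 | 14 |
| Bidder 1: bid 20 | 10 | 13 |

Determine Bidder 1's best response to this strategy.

Compute Bidder 1's expected payoff for each action, taking the expectation over Bidder 2's type.
E[bid 10] = 0.25·(5) + 0.25·(13) + 0.5·(13) = 11
E[bid 15] = 0.25·(14) + 0.25·(4) + 0.5·(4) = 6.5
E[bid 20] = 0.25·(13) + 0.25·(10) + 0.5·(10) = 10.75
Best response: bid 10 (11 is the largest).

bid 10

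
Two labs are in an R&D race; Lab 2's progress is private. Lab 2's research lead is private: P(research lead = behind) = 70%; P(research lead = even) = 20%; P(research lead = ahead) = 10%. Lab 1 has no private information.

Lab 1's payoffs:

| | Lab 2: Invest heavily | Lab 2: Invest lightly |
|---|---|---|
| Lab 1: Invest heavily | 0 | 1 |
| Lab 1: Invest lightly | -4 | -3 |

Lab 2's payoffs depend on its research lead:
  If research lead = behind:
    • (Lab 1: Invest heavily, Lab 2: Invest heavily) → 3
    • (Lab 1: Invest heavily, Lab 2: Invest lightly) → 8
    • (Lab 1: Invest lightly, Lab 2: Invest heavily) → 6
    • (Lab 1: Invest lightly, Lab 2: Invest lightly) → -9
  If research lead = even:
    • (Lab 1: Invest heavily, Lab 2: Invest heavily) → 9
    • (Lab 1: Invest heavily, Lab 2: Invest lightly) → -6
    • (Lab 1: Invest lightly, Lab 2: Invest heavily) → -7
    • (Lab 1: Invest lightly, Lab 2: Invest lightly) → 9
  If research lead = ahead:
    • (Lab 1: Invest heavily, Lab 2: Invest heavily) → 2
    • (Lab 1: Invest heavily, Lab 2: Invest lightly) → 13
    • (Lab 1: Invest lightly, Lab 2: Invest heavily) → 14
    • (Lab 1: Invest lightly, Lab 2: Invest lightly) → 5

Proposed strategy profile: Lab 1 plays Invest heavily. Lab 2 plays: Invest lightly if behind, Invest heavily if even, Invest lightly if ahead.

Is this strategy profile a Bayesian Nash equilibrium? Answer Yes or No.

Yes

Lab 1 plays Invest heavily: E[Invest heavily] = 0.7·(1) + 0.2·(0) + 0.1·(1) = 0.8; E[Invest lightly] = -3.2. Best-responding. ✓
Lab 2 (research lead behind), facing Invest heavily: Invest heavily gives 3, Invest lightly gives 8. Proposed Invest lightly is best. ✓
Lab 2 (research lead even), facing Invest heavily: Invest heavily gives 9, Invest lightly gives -6. Proposed Invest heavily is best. ✓
Lab 2 (research lead ahead), facing Invest heavily: Invest heavily gives 2, Invest lightly gives 13. Proposed Invest lightly is best. ✓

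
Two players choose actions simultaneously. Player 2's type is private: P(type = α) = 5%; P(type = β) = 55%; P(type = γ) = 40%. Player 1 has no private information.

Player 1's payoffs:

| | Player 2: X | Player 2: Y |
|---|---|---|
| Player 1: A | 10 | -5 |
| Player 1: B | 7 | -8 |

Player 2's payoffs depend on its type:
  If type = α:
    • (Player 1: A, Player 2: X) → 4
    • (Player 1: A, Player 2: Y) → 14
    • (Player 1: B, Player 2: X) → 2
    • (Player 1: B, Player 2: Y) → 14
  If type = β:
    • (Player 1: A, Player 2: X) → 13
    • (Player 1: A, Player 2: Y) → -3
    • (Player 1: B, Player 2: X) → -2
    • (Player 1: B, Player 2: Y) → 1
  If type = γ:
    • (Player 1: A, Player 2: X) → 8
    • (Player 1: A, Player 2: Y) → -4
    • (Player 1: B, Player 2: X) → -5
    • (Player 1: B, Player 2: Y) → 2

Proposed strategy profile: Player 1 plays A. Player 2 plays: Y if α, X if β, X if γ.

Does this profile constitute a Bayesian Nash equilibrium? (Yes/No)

Yes

Player 1 plays A: E[A] = 0.05·(-5) + 0.55·(10) + 0.4·(10) = 9.25; E[B] = 6.25. Best-responding. ✓
Player 2 (type α), facing A: X gives 4, Y gives 14. Proposed Y is best. ✓
Player 2 (type β), facing A: X gives 13, Y gives -3. Proposed X is best. ✓
Player 2 (type γ), facing A: X gives 8, Y gives -4. Proposed X is best. ✓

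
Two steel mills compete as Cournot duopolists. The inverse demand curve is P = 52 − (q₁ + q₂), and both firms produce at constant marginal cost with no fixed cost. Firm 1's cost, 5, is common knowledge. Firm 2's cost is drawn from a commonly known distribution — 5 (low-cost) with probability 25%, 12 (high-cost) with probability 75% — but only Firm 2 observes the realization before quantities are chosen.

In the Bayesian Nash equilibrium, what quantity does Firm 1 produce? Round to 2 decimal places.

Firm 2 with cost c maximizes (52 − (q₁+q₂) − c)·q₂, giving q₂(c) = (52 − c − q₁)/2.
E[c₂] = 0.25·5 + 0.75·12 = 10.25
Firm 1's FOC against E[q₂] yields q₁ = (52 − 2·5 + E[c₂])/3 = (52 − 10 + 10.25)/3 = 17.4167.

17.42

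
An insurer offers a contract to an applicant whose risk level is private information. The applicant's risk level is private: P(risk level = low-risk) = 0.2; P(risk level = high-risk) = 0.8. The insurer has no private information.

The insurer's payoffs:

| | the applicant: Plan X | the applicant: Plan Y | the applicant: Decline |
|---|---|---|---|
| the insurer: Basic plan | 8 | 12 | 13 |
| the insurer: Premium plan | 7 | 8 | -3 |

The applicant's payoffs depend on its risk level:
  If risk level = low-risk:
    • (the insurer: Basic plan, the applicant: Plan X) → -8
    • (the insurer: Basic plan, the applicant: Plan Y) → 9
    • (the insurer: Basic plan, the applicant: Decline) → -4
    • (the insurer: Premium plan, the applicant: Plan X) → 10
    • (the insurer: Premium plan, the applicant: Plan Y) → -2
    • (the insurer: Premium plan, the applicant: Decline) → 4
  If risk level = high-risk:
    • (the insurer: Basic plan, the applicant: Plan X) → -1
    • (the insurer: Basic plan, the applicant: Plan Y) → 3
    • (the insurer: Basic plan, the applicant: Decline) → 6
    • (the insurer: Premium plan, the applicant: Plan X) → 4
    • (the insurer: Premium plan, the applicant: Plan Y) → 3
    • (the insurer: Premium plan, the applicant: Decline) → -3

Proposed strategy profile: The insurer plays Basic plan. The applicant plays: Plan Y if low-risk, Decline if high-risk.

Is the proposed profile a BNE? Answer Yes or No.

The insurer plays Basic plan: E[Basic plan] = 0.2·(12) + 0.8·(13) = 12.8; E[Premium plan] = -0.8. Best-responding. ✓
The applicant (risk level low-risk), facing Basic plan: Plan X gives -8, Plan Y gives 9, Decline gives -4. Proposed Plan Y is best. ✓
The applicant (risk level high-risk), facing Basic plan: Plan X gives -1, Plan Y gives 3, Decline gives 6. Proposed Decline is best. ✓

Yes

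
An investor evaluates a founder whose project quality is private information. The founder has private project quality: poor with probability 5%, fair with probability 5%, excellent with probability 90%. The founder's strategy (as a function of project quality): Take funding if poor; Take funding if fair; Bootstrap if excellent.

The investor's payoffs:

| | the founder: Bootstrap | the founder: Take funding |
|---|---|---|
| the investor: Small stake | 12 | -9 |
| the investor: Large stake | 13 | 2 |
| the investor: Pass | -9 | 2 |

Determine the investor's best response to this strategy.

Large stake

E[Small stake] = 0.05·(-9) + 0.05·(-9) + 0.9·(12) = 9.9
E[Large stake] = 0.05·(2) + 0.05·(2) + 0.9·(13) = 11.9
E[Pass] = 0.05·(2) + 0.05·(2) + 0.9·(-9) = -7.9
Best response: Large stake (11.9 is the largest).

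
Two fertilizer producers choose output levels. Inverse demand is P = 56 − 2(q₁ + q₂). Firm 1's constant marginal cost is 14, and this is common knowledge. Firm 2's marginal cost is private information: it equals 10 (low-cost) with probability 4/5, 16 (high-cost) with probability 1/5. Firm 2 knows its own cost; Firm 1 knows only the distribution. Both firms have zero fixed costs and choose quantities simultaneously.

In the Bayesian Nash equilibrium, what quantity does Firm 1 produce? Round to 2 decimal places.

Type-c best response for Firm 2: q₂(c) = (56 − c)/4 − q₁/2.
Firm 1 maximizes expected profit; its first-order condition is 56 − 4q₁ − 2E[q₂] − 14 = 0.
Substituting E[q₂] and solving: E[c₂] = 11.2, so q₁ = (56 − 2·14 + 11.2)/6 = 6.53333.

6.53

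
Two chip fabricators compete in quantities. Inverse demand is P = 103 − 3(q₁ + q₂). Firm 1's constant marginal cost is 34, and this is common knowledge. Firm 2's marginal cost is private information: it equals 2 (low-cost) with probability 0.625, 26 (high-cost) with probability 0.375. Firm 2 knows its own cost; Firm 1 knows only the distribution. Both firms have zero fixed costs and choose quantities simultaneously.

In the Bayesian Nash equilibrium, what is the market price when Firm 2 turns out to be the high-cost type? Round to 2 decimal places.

Type-c best response for Firm 2: q₂(c) = (103 − c)/6 − q₁/2.
Firm 1 maximizes expected profit; its first-order condition is 103 − 6q₁ − 3E[q₂] − 34 = 0.
Substituting E[q₂] and solving: E[c₂] = 11, so q₁ = (103 − 2·34 + 11)/9 = 5.11111.
q₂(high-cost) = 10.2778, so P = 103 − 3·(5.11111 + 10.2778) = 56.8333.

56.83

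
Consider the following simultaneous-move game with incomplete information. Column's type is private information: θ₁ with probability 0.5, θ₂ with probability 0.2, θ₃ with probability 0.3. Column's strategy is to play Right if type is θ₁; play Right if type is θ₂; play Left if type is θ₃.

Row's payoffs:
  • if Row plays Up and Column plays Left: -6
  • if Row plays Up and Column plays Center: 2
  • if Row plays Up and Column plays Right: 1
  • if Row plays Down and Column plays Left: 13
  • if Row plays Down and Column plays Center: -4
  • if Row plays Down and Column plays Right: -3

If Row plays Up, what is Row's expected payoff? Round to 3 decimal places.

E[Up] = 0.5·1 + 0.2·1 + 0.3·(-6) = 0.5 + 0.2 + (-1.8) = -1.1

-1.100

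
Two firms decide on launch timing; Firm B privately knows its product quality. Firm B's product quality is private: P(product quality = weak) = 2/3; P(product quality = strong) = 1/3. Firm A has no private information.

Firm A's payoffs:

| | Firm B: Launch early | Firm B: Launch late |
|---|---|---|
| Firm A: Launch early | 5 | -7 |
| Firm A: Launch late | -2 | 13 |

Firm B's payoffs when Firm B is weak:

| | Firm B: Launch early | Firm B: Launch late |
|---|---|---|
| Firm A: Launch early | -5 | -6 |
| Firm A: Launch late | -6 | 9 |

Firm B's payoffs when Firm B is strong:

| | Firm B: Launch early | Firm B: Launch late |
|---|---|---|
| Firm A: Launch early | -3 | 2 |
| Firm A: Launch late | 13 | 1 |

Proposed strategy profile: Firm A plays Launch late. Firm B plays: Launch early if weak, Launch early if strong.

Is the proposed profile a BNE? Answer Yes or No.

A profile is a BNE iff every type of every player is best-responding given beliefs about the other side.
Firm A plays Launch late: E[Launch late] = 2/3·(-2) + 1/3·(-2) = -2; E[Launch early] = 5. Not best-responding. ✗
Firm B (product quality weak), facing Launch late: Launch early gives -6, Launch late gives 9. Proposed Launch early is not best — profitable deviation exists. ✗
Firm B (product quality strong), facing Launch late: Launch early gives 13, Launch late gives 1. Proposed Launch early is best. ✓

No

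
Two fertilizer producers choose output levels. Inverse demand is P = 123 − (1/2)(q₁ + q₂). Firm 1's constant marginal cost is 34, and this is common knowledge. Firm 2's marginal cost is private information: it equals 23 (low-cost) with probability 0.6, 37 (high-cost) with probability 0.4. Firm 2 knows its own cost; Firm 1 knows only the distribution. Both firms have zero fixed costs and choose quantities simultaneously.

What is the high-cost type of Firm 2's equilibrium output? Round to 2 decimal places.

58.13

Type-c best response for Firm 2: q₂(c) = (123 − c) − q₁/2.
Firm 1 maximizes expected profit; its first-order condition is 123 − q₁ − (1/2)E[q₂] − 34 = 0.
Substituting E[q₂] and solving: E[c₂] = 28.6, so q₁ = (123 − 2·34 + 28.6)/(3/2) = 55.7333.
q₂(high-cost) = (123 − 37 − (1/2)·55.7333) = 58.1333.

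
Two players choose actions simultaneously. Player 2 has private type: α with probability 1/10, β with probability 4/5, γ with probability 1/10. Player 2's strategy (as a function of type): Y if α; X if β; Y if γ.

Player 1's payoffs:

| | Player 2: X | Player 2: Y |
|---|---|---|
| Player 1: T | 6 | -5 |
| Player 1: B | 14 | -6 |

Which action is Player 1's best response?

B

E[T] = 1/10·(-5) + 4/5·(6) + 1/10·(-5) = 19/5
E[B] = 1/10·(-6) + 4/5·(14) + 1/10·(-6) = 10
Best response: B (10 is the largest).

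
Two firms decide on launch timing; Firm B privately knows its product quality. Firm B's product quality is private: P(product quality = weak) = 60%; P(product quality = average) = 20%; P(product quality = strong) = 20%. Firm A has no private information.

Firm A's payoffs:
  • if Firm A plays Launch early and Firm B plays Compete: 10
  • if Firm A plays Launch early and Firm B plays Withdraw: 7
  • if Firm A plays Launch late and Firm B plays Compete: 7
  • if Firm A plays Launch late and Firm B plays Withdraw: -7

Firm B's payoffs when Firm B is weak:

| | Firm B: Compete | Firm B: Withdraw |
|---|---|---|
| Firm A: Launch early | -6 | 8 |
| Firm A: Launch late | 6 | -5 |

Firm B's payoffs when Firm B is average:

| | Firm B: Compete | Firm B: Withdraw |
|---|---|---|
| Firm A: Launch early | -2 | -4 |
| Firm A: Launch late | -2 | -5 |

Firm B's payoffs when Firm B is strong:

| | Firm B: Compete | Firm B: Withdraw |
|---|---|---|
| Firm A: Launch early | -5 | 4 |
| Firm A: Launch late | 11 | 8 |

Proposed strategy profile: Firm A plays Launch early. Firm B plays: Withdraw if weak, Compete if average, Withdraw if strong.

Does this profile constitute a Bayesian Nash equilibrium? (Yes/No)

Firm A plays Launch early: E[Launch early] = 0.6·(7) + 0.2·(10) + 0.2·(7) = 7.6; E[Launch late] = -4.2. Best-responding. ✓
Firm B (product quality weak), facing Launch early: Compete gives -6, Withdraw gives 8. Proposed Withdraw is best. ✓
Firm B (product quality average), facing Launch early: Compete gives -2, Withdraw gives -4. Proposed Compete is best. ✓
Firm B (product quality strong), facing Launch early: Compete gives -5, Withdraw gives 4. Proposed Withdraw is best. ✓

Yes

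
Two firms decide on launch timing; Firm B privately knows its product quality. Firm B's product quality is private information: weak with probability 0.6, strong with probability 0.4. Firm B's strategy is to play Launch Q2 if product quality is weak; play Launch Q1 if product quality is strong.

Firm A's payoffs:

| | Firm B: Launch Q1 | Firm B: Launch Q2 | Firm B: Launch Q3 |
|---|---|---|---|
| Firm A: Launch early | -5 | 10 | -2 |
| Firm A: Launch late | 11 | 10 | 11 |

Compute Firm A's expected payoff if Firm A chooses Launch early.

E[Launch early] = 0.6·10 + 0.4·(-5) = 6 + (-2) = 4

4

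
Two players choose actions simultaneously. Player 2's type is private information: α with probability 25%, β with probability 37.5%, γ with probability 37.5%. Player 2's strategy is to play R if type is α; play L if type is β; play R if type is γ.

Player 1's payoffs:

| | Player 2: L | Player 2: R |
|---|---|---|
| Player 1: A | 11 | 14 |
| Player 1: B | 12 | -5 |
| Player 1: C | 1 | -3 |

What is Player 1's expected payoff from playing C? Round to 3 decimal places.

-1.500

Take the expectation over Player 2's type, weighting each type's action by its prior probability.
E[C] = 0.25·(-3) + 0.375·1 + 0.375·(-3) = (-0.75) + 0.375 + (-1.125) = -1.5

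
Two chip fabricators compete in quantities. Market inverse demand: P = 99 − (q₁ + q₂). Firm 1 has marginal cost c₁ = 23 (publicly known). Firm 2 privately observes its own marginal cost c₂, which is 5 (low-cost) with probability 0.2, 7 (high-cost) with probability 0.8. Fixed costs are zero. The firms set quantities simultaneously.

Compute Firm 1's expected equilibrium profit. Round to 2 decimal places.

Type-c best response for Firm 2: q₂(c) = (99 − c)/2 − q₁/2.
Firm 1 maximizes expected profit; its first-order condition is 99 − 2q₁ − E[q₂] − 23 = 0.
Substituting E[q₂] and solving: E[c₂] = 6.6, so q₁ = (99 − 2·23 + 6.6)/3 = 19.8667.
E[P] = 99 − (q₁ + E[q₂]) = 42.8667; Firm 1's expected profit = (E[P] − 23)·q₁ = (42.8667 − 23)·19.8667 = 394.684.

394.68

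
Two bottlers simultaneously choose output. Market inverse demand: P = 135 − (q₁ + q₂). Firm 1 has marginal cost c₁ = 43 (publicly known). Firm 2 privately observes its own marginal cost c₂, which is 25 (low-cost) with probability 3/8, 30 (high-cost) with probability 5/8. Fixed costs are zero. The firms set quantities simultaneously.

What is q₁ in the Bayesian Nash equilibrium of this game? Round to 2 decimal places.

25.71

Type-c best response for Firm 2: q₂(c) = (135 − c)/2 − q₁/2.
Firm 1 maximizes expected profit; its first-order condition is 135 − 2q₁ − E[q₂] − 43 = 0.
Substituting E[q₂] and solving: E[c₂] = 28.125, so q₁ = (135 − 2·43 + 28.125)/3 = 25.7083.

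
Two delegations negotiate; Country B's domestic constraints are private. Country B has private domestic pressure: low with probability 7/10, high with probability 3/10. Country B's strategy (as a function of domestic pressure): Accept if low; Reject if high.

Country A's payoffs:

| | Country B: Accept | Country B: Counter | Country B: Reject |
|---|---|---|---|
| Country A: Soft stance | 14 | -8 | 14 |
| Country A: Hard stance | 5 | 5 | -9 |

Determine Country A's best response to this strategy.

E[Soft stance] = 7/10·(14) + 3/10·(14) = 14
E[Hard stance] = 7/10·(5) + 3/10·(-9) = 4/5
Best response: Soft stance (14 is the largest).

Soft stance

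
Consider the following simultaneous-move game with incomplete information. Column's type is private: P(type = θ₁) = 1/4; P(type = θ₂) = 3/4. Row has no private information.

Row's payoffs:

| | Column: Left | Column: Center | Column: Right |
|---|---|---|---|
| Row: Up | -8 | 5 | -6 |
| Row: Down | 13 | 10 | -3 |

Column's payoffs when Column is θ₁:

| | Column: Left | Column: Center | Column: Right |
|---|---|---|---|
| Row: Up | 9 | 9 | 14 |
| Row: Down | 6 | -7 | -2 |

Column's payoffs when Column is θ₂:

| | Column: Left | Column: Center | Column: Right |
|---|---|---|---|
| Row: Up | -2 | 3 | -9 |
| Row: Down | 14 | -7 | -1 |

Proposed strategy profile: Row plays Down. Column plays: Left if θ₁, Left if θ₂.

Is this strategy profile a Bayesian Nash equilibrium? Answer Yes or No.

Row plays Down: E[Down] = 1/4·(13) + 3/4·(13) = 13; E[Up] = -8. Best-responding. ✓
Column (type θ₁), facing Down: Left gives 6, Center gives -7, Right gives -2. Proposed Left is best. ✓
Column (type θ₂), facing Down: Left gives 14, Center gives -7, Right gives -1. Proposed Left is best. ✓

Yes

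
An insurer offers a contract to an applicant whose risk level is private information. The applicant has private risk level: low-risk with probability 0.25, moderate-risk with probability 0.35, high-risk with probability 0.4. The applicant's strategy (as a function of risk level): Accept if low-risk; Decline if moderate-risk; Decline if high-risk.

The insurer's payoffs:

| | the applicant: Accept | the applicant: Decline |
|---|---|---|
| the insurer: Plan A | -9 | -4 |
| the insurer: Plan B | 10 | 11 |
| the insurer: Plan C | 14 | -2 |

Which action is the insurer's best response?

Plan B

E[Plan A] = 0.25·(-9) + 0.35·(-4) + 0.4·(-4) = -5.25
E[Plan B] = 0.25·(10) + 0.35·(11) + 0.4·(11) = 10.75
E[Plan C] = 0.25·(14) + 0.35·(-2) + 0.4·(-2) = 2
Best response: Plan B (10.75 is the largest).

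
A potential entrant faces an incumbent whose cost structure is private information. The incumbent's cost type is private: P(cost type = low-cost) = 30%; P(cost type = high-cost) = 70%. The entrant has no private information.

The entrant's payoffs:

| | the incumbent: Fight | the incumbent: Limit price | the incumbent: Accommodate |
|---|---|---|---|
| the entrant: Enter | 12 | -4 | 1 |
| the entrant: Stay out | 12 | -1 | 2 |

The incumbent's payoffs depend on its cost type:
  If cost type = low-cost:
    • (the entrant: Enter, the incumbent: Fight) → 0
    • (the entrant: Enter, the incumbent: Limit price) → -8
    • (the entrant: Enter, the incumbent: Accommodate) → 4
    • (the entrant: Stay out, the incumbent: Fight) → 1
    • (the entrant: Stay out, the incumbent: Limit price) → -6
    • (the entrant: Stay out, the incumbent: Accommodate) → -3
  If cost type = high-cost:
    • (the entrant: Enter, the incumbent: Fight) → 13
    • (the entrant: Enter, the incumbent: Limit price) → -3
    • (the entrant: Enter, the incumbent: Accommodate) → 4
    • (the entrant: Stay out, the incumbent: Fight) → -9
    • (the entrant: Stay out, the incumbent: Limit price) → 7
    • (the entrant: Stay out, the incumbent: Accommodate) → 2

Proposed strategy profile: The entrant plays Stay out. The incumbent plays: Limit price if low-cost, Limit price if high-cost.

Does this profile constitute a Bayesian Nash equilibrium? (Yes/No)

No

The entrant plays Stay out: E[Stay out] = 0.3·(-1) + 0.7·(-1) = -1; E[Enter] = -4. Best-responding. ✓
The incumbent (cost type low-cost), facing Stay out: Fight gives 1, Limit price gives -6, Accommodate gives -3. Proposed Limit price is not best — profitable deviation exists. ✗
The incumbent (cost type high-cost), facing Stay out: Fight gives -9, Limit price gives 7, Accommodate gives 2. Proposed Limit price is best. ✓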